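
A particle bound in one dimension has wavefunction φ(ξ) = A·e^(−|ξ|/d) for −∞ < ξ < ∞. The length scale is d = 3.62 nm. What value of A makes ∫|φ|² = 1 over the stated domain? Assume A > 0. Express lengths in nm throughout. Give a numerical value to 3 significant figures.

We need A² ∫|f|² dξ = 1, taking the integral from −∞ to ∞.
With φ = A·e^(−|ξ|/d), the integral evaluates to A²·[d].
Setting this equal to 1 gives A² = 1/(d).
With d = 3.62: A² = 0.2762 and A = 0.5256.

A ≈ 0.526 nm^(-1/2)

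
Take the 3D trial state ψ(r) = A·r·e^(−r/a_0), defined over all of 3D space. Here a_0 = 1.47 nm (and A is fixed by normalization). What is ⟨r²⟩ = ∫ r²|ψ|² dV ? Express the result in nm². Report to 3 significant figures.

By definition ⟨r²⟩ = ∫ r^2 |ψ(r)|² 4πr² dr.
With ∫₀^∞ r^6 e^(−αr) dr = 6!/α^7, since the A² factors cancel between numerator and denominator, ⟨r²⟩ = 15·a_0^2/2.
With a_0 = 1.47, ⟨r^2⟩ = 16.21.

⟨r^2⟩ ≈ 16.2 nm^2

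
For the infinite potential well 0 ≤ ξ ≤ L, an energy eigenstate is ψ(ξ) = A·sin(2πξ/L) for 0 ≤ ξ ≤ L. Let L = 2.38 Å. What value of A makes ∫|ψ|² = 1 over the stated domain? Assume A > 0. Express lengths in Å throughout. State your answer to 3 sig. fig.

The normalization condition is ∫|ψ|² dξ = 1 from 0 to L.
Carrying out the integral gives A² · L/2.
So A² = (L/2)^(−1).
Substituting L = 2.38 gives A² = 0.8403, so A = 0.9167.

A ≈ 0.917 Å^(-1/2)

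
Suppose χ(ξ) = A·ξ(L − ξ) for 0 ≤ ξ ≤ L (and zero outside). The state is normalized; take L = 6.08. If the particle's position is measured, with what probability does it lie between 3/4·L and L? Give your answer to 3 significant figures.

P ≈ 0.104

The probability is P = ∫ |χ|² dξ over [3/4·L, L].
The normalization integral ∫|χ|²dξ over the whole domain equals L^5/30·A², and A² cancels in the ratio.
Substituting u = ξ/L, A² and the length scale cancel in the ratio: P = ∫_{3/4}^{1} u^2·(1 - u)^2 du / ∫_{0}^{1} u^2·(1 - u)^2 du.
With ∫ u^2·(1 - u)^2 du = u^3·(6·u^2 - 15·u + 10)/30 + C, the region integral is ≈ 0.0034505 and the full one is 1/30.
Taking the ratio, P = 53/512.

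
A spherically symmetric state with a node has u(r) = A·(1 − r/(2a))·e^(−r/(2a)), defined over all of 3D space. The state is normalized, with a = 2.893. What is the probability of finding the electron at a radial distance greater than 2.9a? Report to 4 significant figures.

P ≈ 0.9324

Integrate the radial probability density 4πr²|u|² over r > 2.9a.
The full normalization integral is A²·[8·π·a^3] = 1, fixing A².
Let t = r/a; then A², 4π and the length scale all cancel, so P = ∫_{2.9}^{∞} t^2·(1 - t/2)^2·e^(-t) dt ÷ ∫_{0}^{∞} t^2·(1 - t/2)^2·e^(-t) dt.
With ∫ t^2·(1 - t/2)^2·e^(-t) dt = -(t^4/4 + t^2 + 2·t + 2)·e^(-t) + C, the region integral is ≈ 1.86485 and the full one is 2.
Taking the ratio yields P = 0.93242.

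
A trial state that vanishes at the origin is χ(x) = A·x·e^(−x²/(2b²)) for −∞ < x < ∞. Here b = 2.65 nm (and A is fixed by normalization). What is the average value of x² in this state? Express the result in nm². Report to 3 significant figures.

⟨x^2⟩ ≈ 10.5 nm^2

The expectation value is the |χ|²-weighted average of x^2: ∫ x^2|χ|² dx.
With ∫_{−∞}^{∞} x^(2m) e^(−αx²) dx = (2m−1)!!·√π / (2^m α^(m+1/2)), the ratio of the moment integral to the normalization integral gives ⟨x²⟩ = 3·b^2/2.
Putting b = 2.65 gives 10.53.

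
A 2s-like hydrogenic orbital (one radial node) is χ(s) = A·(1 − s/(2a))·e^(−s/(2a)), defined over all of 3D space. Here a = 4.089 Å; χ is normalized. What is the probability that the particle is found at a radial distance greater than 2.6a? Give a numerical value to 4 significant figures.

P = ∫ |χ|² 4πs² ds over s > 2.6a.
Normalization gives A² = 1/(8·π·a^3).
Let u = s/a; then A², 4π and the length scale all cancel, so P = ∫_{2.6}^{∞} u^2·(1 - u/2)^2·e^(-u) du ÷ ∫_{0}^{∞} u^2·(1 - u/2)^2·e^(-u) du.
Using ∫ u^2·(1 - u/2)^2·e^(-u) du = -(u^4/4 + u^2 + 2·u + 2)·e^(-u), the numerator is ≈ 1.88539 and the denominator is 2.
This evaluates to P = 0.94270.

P ≈ 0.9427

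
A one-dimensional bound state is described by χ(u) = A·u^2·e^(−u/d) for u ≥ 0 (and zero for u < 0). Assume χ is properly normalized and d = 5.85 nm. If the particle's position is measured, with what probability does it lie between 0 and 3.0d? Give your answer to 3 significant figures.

The probability is P = ∫ |χ|² du over [0, 3.0d].
With A² fixed by ∫|χ|² = 1, i.e. A² = (3·d^5/4)^(−1), substitute and integrate.
In terms of t = u/d (A² and the length scale cancel between numerator and denominator), P = [∫_{0}^{3.0} t^4·e^(-2·t) dt] / [∫_{0}^{∞} t^4·e^(-2·t) dt].
An antiderivative of t^4·e^(-2·t) is -(t^4/2 + t^3 + 3·t^2/2 + 3·t/2 + 3/4)·e^(-2·t); evaluating from 0 to 3.0 gives 3/4 - 345·e^(-6)/4, while the full integral is 3/4.
Taking the ratio, P = 0.7149.

P ≈ 0.715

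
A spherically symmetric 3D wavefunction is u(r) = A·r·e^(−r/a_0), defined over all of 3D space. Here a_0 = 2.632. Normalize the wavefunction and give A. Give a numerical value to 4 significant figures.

A ≈ 0.02898

Normalization requires ∫|u|² 4πr² dr = 1, integrated from 0 to ∞.
The angular integral contributes 4π, leaving ∫₀^∞ r²|u|² dr.
With ∫₀^∞ r^4 e^(−αr) dr = 4!/α^5, carrying out the integral gives A² · 3·π·a_0^5.
Setting this equal to 1 gives A² = 1/(3·π·a_0^5).
With a_0 = 2.632: A² = 0.00084004 and A = 0.028983.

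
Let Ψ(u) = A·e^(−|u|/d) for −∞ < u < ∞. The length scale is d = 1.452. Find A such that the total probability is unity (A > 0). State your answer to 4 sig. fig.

Require ∫ |Ψ|² du = 1 over the whole domain.
Recall ∫₀^∞ u^m e^(−u/β) du = m!·β^(m+1), ∫|Ψ|² du = A²·(d).
So A² = (d)^(−1).
With d = 1.452: A² = 0.68871 and A = 0.82988.

A ≈ 0.8299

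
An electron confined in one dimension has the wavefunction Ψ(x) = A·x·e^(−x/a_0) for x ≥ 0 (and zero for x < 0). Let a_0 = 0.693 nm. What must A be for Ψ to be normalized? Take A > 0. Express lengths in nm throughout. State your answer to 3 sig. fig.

The normalization condition is ∫|Ψ|² dx = 1 from 0 to ∞.
Recall ∫₀^∞ x^m e^(−x/β) dx = m!·β^(m+1), carrying out the integral gives A² · a_0^3/4.
Plugging in a_0 = 0.693 yields A = 3.467.

A ≈ 3.47 nm^(-3/2)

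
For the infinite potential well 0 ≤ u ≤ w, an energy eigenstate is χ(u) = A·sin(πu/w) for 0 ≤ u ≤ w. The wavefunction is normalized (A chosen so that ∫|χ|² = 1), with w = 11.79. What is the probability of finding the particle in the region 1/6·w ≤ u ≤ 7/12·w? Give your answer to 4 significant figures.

P = ∫_{1/6·w}^{7/12·w} |χ(u)|² du.
Since A² = 1/(w/2), this is the region integral divided by the full normalization integral.
Let t = u/w; then A² and the length scale cancel, so P = ∫_{1/6}^{7/12} sin(π·t)^2 dt ÷ ∫_{0}^{1} sin(π·t)^2 dt.
An antiderivative of sin(π·t)^2 is t/2 - sin(2·π·t)/(4·π); evaluating from 1/6 to 7/12 gives 1/(8·π) + √(3)/(8·π) + 5/24, while the full integral is 1/2.
Taking the ratio, P = (3 + 3·√(3) + 5·π)/(12·π).

P ≈ 0.6341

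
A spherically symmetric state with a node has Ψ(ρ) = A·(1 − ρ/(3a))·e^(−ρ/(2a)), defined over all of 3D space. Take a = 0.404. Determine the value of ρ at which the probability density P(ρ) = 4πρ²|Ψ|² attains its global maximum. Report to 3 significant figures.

ρ ≈ 0.404

The maximum of P(ρ) = 4πρ²|Ψ|² occurs where its derivative vanishes.
Solving yields ρ = a.
With a = 0.404, the most probable radial distance is 0.4040.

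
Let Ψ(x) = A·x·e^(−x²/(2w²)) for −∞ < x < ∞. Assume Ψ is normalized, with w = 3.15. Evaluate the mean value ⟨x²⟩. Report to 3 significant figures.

⟨x^2⟩ ≈ 14.9

⟨x²⟩ = ∫ x^2 |Ψ|² dx over the full domain.
Differentiating ∫e^(−αx²) dx = √(π/α) under α to get the higher moments, the ratio of the moment integral to the normalization integral gives ⟨x²⟩ = 3·w^2/2.
With w = 3.15, ⟨x^2⟩ = 14.88.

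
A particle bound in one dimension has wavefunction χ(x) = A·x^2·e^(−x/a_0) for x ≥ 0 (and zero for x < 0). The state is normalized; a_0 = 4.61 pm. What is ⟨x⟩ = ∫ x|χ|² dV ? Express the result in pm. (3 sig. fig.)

By definition ⟨x⟩ = ∫ x |χ(x)|² dx.
The ratio of the moment integral to the normalization integral gives ⟨x⟩ = 5·a_0/2.
Putting a_0 = 4.61 gives 11.53.

⟨x⟩ ≈ 11.5 pm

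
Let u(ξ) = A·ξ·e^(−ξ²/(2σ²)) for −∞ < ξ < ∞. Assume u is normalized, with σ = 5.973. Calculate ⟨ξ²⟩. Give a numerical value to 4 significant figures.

The expectation value is the |u|²-weighted average of ξ^2: ∫ ξ^2|u|² dξ.
The ratio of the moment integral to the normalization integral gives ⟨ξ²⟩ = 3·σ^2/2.
With σ = 5.973, ⟨ξ^2⟩ = 53.515.

⟨ξ^2⟩ ≈ 53.52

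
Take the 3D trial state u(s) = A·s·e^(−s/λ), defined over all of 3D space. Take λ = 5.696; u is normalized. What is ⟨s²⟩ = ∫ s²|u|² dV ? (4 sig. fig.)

By definition ⟨s²⟩ = ∫ s^2 |u(s)|² 4πs² ds.
Using ∫₀^∞ sⁿ e^(−αs) ds = n!/αⁿ⁺¹, since the A² factors cancel between numerator and denominator, ⟨s²⟩ = 15·λ^2/2.
Putting λ = 5.696 gives 243.33.

⟨s^2⟩ ≈ 243.3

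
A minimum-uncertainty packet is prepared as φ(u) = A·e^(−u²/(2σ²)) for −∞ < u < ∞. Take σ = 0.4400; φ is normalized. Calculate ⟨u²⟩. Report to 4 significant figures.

The expectation value is the |φ|²-weighted average of u^2: ∫ u^2|φ|² du.
The ratio of the moment integral to the normalization integral gives ⟨u²⟩ = σ^2/2.
Putting σ = 0.4400 gives 0.096800.

⟨u^2⟩ ≈ 0.09680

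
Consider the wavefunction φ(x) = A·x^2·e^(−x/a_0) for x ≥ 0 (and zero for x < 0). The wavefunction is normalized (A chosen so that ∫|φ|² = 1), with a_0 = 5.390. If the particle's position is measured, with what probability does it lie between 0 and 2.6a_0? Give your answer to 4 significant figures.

P ≈ 0.5939

|φ|² is the probability density, so P = ∫_{0}^{2.6a_0} |φ|² dx.
The normalization integral ∫|φ|²dx over the whole domain equals 3·a_0^5/4·A², and A² cancels in the ratio.
Substituting u = x/a_0, A² and the length scale cancel in the ratio: P = ∫_{0}^{2.6} u^4·e^(-2·u) du / ∫_{0}^{∞} u^4·e^(-2·u) du.
An antiderivative of u^4·e^(-2·u) is -(u^4/2 + u^3 + 3·u^2/2 + 3·u/2 + 3/4)·e^(-2·u); evaluating from 0 to 2.6 gives ≈ 0.445404, while the full integral is 3/4.
The result is P = 0.59387.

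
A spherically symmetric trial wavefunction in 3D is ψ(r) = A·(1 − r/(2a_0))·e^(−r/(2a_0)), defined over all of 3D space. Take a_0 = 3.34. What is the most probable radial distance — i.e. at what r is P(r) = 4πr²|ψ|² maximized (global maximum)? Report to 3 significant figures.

Differentiate P(r) = 4πr²|ψ|² with respect to r and set to zero.
This gives r = a_0·(√(5) + 3).
With a_0 = 3.34, the most probable radial distance is 17.49.

r ≈ 17.5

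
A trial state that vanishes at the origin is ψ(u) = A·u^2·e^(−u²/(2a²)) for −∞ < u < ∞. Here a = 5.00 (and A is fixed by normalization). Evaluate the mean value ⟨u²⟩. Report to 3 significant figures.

⟨u^2⟩ ≈ 62.5

⟨u²⟩ = ∫ u^2 |ψ|² du over the full domain.
With ∫_{−∞}^{∞} u^(2m) e^(−αu²) du = (2m−1)!!·√π / (2^m α^(m+1/2)), the ratio of the moment integral to the normalization integral gives ⟨u²⟩ = 5·a^2/2.
With a = 5.00, ⟨u^2⟩ = 62.50.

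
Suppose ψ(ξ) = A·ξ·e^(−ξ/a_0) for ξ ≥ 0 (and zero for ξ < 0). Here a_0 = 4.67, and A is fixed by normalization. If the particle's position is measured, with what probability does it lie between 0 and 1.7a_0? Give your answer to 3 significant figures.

P ≈ 0.660

P = ∫_{0}^{1.7a_0} |ψ(ξ)|² dξ.
Since A² = 1/(a_0^3/4), this is the region integral divided by the full normalization integral.
Substituting u = ξ/a_0, A² and the length scale cancel in the ratio: P = ∫_{0}^{1.7} u^2·e^(-2·u) du / ∫_{0}^{∞} u^2·e^(-2·u) du.
An antiderivative of u^2·e^(-2·u) is -(2·u^2 + 2·u + 1)·e^(-2·u)/4; evaluating from 0 to 1.7 gives 1/4 - 509·e^(-17/5)/200, while the full integral is 1/4.
Taking the ratio, P = 0.6603.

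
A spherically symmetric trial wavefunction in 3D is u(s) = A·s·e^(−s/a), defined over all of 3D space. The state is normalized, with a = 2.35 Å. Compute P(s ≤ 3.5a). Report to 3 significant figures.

P ≈ 0.827

Integrate the radial probability density 4πs²|u|² over s ≤ 3.5a.
Normalization gives A² = 1/(3·π·a^5).
Substituting t = s/a, A², 4π and the length scale all cancel in the ratio: P = ∫_{0}^{3.5} t^4·e^(-2·t) dt / ∫_{0}^{∞} t^4·e^(-2·t) dt.
An antiderivative of t^4·e^(-2·t) is -(t^4/2 + t^3 + 3·t^2/2 + 3·t/2 + 3/4)·e^(-2·t); evaluating from 0 to 3.5 gives 3/4 - 4553·e^(-7)/32, while the full integral is 3/4.
This evaluates to P = 0.8270.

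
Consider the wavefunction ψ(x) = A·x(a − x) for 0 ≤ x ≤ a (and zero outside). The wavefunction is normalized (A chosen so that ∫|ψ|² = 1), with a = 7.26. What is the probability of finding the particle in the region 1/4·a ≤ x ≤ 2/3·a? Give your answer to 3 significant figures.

P ≈ 0.687

The probability is P = ∫ |ψ|² dx over [1/4·a, 2/3·a].
Since A² = 1/(a^5/30), this is the region integral divided by the full normalization integral.
Let u = x/a; then A² and the length scale cancel, so P = ∫_{1/4}^{2/3} u^2·(1 - u)^2 du ÷ ∫_{0}^{1} u^2·(1 - u)^2 du.
With ∫ u^2·(1 - u)^2 du = u^3·(6·u^2 - 15·u + 10)/30 + C, the region integral is ≈ 0.022887 and the full one is 1/30.
Taking the ratio, P = 0.6866.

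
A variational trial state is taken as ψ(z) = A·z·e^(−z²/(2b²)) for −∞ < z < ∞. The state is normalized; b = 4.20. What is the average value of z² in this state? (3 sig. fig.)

⟨z^2⟩ ≈ 26.5

⟨z²⟩ = ∫ z^2 |ψ|² dz over the full domain.
Using the Gaussian integral ∫_{−∞}^{∞} e^(−αz²) dz = √(π/α), evaluating both integrals, ⟨z²⟩ = 3·b^2/2.
With b = 4.20, ⟨z^2⟩ = 26.46.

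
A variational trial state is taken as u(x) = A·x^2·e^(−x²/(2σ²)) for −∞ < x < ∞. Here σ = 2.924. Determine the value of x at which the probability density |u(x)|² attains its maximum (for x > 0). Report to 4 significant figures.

The maximum of |u(x)|² occurs where its derivative vanishes.
This gives x = √(2)·σ.
With σ = 2.924, the value of x > 0 at which the probability density is greatest is 4.1352.

x ≈ 4.135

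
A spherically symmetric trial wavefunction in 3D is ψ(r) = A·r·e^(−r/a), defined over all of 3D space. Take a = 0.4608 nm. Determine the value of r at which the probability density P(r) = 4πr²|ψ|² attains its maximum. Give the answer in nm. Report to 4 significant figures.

Differentiate P(r) = 4πr²|ψ|² with respect to r and set to zero.
This gives r = 2·a.
With a = 0.4608, the most probable radial distance is 0.92160 nm.

r ≈ 0.9216 nm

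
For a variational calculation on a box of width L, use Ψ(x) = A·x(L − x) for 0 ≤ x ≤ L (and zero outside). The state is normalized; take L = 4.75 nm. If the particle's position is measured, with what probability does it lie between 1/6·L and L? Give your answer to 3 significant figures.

P = ∫_{1/6·L}^{L} |Ψ(x)|² dx.
Since A² = 1/(L^5/30), this is the region integral divided by the full normalization integral.
Let u = x/L; then A² and the length scale cancel, so P = ∫_{1/6}^{1} u^2·(1 - u)^2 du ÷ ∫_{0}^{1} u^2·(1 - u)^2 du.
Using ∫ u^2·(1 - u)^2 du = u^3·(6·u^2 - 15·u + 10)/30, the numerator is 125/3888 and the denominator is 1/30.
Taking the ratio, P = 625/648.

P ≈ 0.965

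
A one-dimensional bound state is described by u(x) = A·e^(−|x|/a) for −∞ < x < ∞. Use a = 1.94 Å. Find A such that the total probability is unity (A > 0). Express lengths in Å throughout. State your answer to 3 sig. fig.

A ≈ 0.718 Å^(-1/2)

Require ∫ |u|² dx = 1 over the whole domain.
Carrying out the integral gives A² · a.
Plugging in a = 1.94 yields A = 0.7180.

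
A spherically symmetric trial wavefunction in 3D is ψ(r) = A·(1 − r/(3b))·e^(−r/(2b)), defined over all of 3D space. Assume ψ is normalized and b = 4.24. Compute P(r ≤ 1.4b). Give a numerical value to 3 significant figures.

P ≈ 0.234

With dV = 4πr²dr, the probability is ∫|ψ|² dV over r ≤ 1.4b.
A² is fixed by ∫₀^∞ 4πr²|ψ|² dr = 1, i.e. A² = (8·π·b^3/3)^(−1).
In terms of u = r/b (A², 4π and the length scale all cancel between numerator and denominator), P = [∫_{0}^{1.4} u^2·(1 - u/3)^2·e^(-u) du] / [∫_{0}^{∞} u^2·(1 - u/3)^2·e^(-u) du].
Using ∫ u^2·(1 - u/3)^2·e^(-u) du = (-u^4 + 2·u^3 - 3·u^2 - 6·u - 6)·e^(-u)/9, the numerator is 2/3 - 1294·e^(-7/5)/625 and the denominator is 2/3.
This evaluates to P = 0.2342.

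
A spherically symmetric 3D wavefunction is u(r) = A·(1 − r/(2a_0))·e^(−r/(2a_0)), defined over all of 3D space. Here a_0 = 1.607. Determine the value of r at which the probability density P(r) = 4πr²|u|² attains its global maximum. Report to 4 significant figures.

The maximum of P(r) = 4πr²|u|² occurs where its derivative vanishes.
Solving yields r = a_0·(√(5) + 3).
With a_0 = 1.607, the most probable radial distance is 8.4144.

r ≈ 8.414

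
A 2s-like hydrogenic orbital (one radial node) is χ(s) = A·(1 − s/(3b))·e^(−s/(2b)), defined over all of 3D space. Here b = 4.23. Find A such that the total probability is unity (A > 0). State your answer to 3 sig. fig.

Require ∫ |χ|² 4πs² ds = 1 over the whole domain.
(Spherical symmetry: dV = 4πs² ds.)
Carrying out the integral gives A² · 8·π·b^3/3.
So A² = (8·π·b^3/3)^(−1).
Substituting b = 4.23 gives A² = 0.001577, so A = 0.03971.

A ≈ 0.0397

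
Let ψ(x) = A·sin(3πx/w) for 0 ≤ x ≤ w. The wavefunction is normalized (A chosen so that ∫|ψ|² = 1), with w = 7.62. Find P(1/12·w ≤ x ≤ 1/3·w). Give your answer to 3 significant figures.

P ≈ 0.303

P = ∫_{1/12·w}^{1/3·w} |ψ(x)|² dx.
The normalization integral ∫|ψ|²dx over the whole domain equals w/2·A², and A² cancels in the ratio.
In terms of u = x/w (A² and the length scale cancel between numerator and denominator), P = [∫_{1/12}^{1/3} sin(3·π·u)^2 du] / [∫_{0}^{1} sin(3·π·u)^2 du].
Using ∫ sin(3·π·u)^2 du = u/2 - sin(6·π·u)/(12·π), the numerator is 1/(12·π) + 1/8 and the denominator is 1/2.
The result is P = (2 + 3·π)/(12·π).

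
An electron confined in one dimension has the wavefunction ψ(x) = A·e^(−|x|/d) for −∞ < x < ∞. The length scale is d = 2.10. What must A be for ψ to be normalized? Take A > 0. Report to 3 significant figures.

A ≈ 0.690

The normalization condition is ∫|ψ|² dx = 1 from −∞ to ∞.
Using ∫₀^∞ xⁿ e^(−αx) dx = n!/αⁿ⁺¹, the integral (without the A² prefactor) comes out to d.
So A² = (d)^(−1).
Plugging in d = 2.10 yields A = 0.6901.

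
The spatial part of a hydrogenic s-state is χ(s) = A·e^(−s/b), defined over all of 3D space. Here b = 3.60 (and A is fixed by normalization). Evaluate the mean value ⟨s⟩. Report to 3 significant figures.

⟨s⟩ = ∫ s |χ|² 4πs² ds over the full domain.
Since the A² factors cancel between numerator and denominator, ⟨s⟩ = 3·b/2.
Putting b = 3.60 gives 5.400.

⟨s⟩ ≈ 5.40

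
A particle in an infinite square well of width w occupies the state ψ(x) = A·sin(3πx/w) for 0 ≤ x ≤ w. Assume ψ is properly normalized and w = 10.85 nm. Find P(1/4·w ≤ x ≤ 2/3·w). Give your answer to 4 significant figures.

P ≈ 0.3636

|ψ|² is the probability density, so P = ∫_{1/4·w}^{2/3·w} |ψ|² dx.
With A² fixed by ∫|ψ|² = 1, i.e. A² = (w/2)^(−1), substitute and integrate.
In terms of u = x/w (A² and the length scale cancel between numerator and denominator), P = [∫_{1/4}^{2/3} sin(3·π·u)^2 du] / [∫_{0}^{1} sin(3·π·u)^2 du].
An antiderivative of sin(3·π·u)^2 is u/2 - sin(6·π·u)/(12·π); evaluating from 1/4 to 2/3 gives 5/24 - 1/(12·π), while the full integral is 1/2.
The result is P = (-2 + 5·π)/(12·π).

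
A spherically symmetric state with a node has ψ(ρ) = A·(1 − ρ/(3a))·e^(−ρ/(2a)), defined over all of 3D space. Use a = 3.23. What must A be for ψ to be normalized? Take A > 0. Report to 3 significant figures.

A ≈ 0.0595

Require ∫ |ψ|² 4πρ² dρ = 1 over the whole domain.
The angular integral contributes 4π, leaving ∫₀^∞ ρ²|ψ|² dρ.
With ∫₀^∞ ρ^4 e^(−αρ) dρ = 4!/α^5, the integral (without the A² prefactor) comes out to 8·π·a^3/3.
Hence A² = 1/[8·π·a^3/3].
Plugging in a = 3.23 yields A = 0.05952.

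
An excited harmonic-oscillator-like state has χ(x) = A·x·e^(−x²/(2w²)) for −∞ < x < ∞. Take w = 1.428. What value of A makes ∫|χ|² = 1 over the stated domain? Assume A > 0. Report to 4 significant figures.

A ≈ 0.6225

Normalization requires ∫|χ|² dx = 1, integrated from −∞ to ∞.
∫|χ|² dx = A²·(√(π)·w^3/2).
Substituting w = 1.428 gives A² = 0.38750, so A = 0.62249.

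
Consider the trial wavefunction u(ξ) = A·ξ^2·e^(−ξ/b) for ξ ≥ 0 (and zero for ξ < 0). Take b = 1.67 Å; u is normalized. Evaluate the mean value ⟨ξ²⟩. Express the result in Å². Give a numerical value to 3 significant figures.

⟨ξ^2⟩ ≈ 20.9 Å^2

⟨ξ²⟩ = ∫ ξ^2 |u|² dξ over the full domain.
Using ∫₀^∞ ξⁿ e^(−αξ) dξ = n!/αⁿ⁺¹, evaluating both integrals, ⟨ξ²⟩ = 15·b^2/2.
With b = 1.67, ⟨ξ^2⟩ = 20.92.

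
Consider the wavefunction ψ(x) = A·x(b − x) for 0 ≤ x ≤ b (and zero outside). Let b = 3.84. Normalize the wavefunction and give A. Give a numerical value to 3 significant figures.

Require ∫ |ψ|² dx = 1 over the whole domain.
The integral (without the A² prefactor) comes out to b^5/30.
So A² = (b^5/30)^(−1).
Plugging in b = 3.84 yields A = 0.1896.

A ≈ 0.190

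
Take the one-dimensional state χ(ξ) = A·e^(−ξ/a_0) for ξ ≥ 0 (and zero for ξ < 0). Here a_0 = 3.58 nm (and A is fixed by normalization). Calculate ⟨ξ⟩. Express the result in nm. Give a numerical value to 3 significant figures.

⟨ξ⟩ ≈ 1.79 nm

⟨ξ⟩ = ∫ ξ |χ|² dξ over the full domain.
Since the A² factors cancel between numerator and denominator, ⟨ξ⟩ = a_0/2.
With a_0 = 3.58, ⟨ξ⟩ = 1.790.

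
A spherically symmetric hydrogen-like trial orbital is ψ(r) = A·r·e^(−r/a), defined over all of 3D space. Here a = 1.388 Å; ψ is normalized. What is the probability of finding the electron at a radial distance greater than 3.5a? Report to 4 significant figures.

With dV = 4πr²dr, the probability is ∫|ψ|² dV over r > 3.5a.
The full normalization integral is A²·[3·π·a^5] = 1, fixing A².
In terms of u = r/a (A², 4π and the length scale all cancel between numerator and denominator), P = [∫_{3.5}^{∞} u^4·e^(-2·u) du] / [∫_{0}^{∞} u^4·e^(-2·u) du].
An antiderivative of u^4·e^(-2·u) is -(u^4/2 + u^3 + 3·u^2/2 + 3·u/2 + 3/4)·e^(-2·u); evaluating from 3.5 to ∞ gives 4553·e^(-7)/32, while the full integral is 3/4.
Taking the ratio yields P = 0.17299.

P ≈ 0.1730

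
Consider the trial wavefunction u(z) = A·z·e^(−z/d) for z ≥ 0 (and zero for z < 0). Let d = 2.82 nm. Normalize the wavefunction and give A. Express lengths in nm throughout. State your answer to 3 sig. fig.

A ≈ 0.422 nm^(-3/2)

Normalization requires ∫|u|² dz = 1, integrated from 0 to ∞.
Using ∫₀^∞ zⁿ e^(−αz) dz = n!/αⁿ⁺¹, the integral (without the A² prefactor) comes out to d^3/4.
Substituting d = 2.82 gives A² = 0.1784, so A = 0.4223.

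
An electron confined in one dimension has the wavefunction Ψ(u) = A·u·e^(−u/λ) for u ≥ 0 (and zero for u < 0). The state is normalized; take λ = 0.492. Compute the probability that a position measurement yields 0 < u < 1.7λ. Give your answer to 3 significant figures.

|Ψ|² is the probability density, so P = ∫_{0}^{1.7λ} |Ψ|² du.
With A² fixed by ∫|Ψ|² = 1, i.e. A² = (λ^3/4)^(−1), substitute and integrate.
In terms of t = u/λ (A² and the length scale cancel between numerator and denominator), P = [∫_{0}^{1.7} t^2·e^(-2·t) dt] / [∫_{0}^{∞} t^2·e^(-2·t) dt].
An antiderivative of t^2·e^(-2·t) is -(2·t^2 + 2·t + 1)·e^(-2·t)/4; evaluating from 0 to 1.7 gives 1/4 - 509·e^(-17/5)/200, while the full integral is 1/4.
The result is P = 0.6603.

P ≈ 0.660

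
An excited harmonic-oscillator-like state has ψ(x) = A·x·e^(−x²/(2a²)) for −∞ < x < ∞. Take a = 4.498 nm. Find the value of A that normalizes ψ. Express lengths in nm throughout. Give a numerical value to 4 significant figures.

The normalization condition is ∫|ψ|² dx = 1 from −∞ to ∞.
Carrying out the integral gives A² · √(π)·a^3/2.
Hence A² = 1/[√(π)·a^3/2].
With a = 4.498: A² = 0.012399 and A = 0.11135.

A ≈ 0.1114 nm^(-3/2)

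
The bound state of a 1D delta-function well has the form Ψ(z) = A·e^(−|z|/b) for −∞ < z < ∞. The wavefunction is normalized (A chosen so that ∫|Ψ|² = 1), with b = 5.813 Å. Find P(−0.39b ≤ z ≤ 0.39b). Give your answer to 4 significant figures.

P ≈ 0.5416

|Ψ|² is the probability density, so P = ∫_{−0.39b}^{0.39b} |Ψ|² dz.
With A² fixed by ∫|Ψ|² = 1, i.e. A² = (b)^(−1), substitute and integrate.
Both integrals are even about z = 0, so only the z ≥ 0 halves are needed (the factors of 2 cancel). Let u = z/b; then A² and the length scale cancel, so P = ∫_{0}^{0.39} e^(-2·u) du ÷ ∫_{0}^{∞} e^(-2·u) du.
Using ∫ e^(-2·u) du = -e^(-2·u)/2, the numerator is 1/2 - e^(-39/50)/2 and the denominator is 1/2.
Evaluating gives P = 0.54159.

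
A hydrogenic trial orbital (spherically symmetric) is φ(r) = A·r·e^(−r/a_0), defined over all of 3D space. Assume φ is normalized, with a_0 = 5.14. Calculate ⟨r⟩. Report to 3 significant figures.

By definition ⟨r⟩ = ∫ r |φ(r)|² 4πr² dr.
Since the A² factors cancel between numerator and denominator, ⟨r⟩ = 5·a_0/2.
With a_0 = 5.14, ⟨r⟩ = 12.85.

⟨r⟩ ≈ 12.9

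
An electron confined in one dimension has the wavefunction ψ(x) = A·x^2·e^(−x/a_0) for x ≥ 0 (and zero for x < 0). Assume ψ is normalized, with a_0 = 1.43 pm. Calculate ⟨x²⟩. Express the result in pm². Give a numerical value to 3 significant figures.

⟨x^2⟩ ≈ 15.3 pm^2

The expectation value is the |ψ|²-weighted average of x^2: ∫ x^2|ψ|² dx.
Recall ∫₀^∞ x^m e^(−x/β) dx = m!·β^(m+1), evaluating both integrals, ⟨x²⟩ = 15·a_0^2/2.
With a_0 = 1.43, ⟨x^2⟩ = 15.34.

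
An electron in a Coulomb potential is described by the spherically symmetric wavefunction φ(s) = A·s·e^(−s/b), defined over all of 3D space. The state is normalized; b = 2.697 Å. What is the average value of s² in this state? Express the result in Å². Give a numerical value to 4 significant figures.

⟨s^2⟩ ≈ 54.55 Å^2

The expectation value is the |φ|²-weighted average of s^2: ∫ s^2|φ|² 4πs² ds.
Using ∫₀^∞ sⁿ e^(−αs) ds = n!/αⁿ⁺¹, since the A² factors cancel between numerator and denominator, ⟨s²⟩ = 15·b^2/2.
Putting b = 2.697 gives 54.554.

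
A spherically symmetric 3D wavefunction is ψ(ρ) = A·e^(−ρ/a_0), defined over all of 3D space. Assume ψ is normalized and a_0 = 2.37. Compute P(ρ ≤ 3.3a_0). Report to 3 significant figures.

P ≈ 0.960

With dV = 4πρ²dρ, the probability is ∫|ψ|² dV over ρ ≤ 3.3a_0.
Normalization gives A² = 1/(π·a_0^3).
Substituting u = ρ/a_0, A², 4π and the length scale all cancel in the ratio: P = ∫_{0}^{3.3} u^2·e^(-2·u) du / ∫_{0}^{∞} u^2·e^(-2·u) du.
With ∫ u^2·e^(-2·u) du = -(2·u^2 + 2·u + 1)·e^(-2·u)/4 + C, the region integral is 1/4 - 1469·e^(-33/5)/200 and the full one is 1/4.
This evaluates to P = 0.9600.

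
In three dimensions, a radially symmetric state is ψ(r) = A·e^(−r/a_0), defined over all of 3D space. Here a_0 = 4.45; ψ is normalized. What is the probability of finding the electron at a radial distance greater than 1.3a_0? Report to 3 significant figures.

P = ∫ |ψ|² 4πr² dr over r > 1.3a_0.
Normalization gives A² = 1/(π·a_0^3).
Substituting u = r/a_0, A², 4π and the length scale all cancel in the ratio: P = ∫_{1.3}^{∞} u^2·e^(-2·u) du / ∫_{0}^{∞} u^2·e^(-2·u) du.
Using ∫ u^2·e^(-2·u) du = -(2·u^2 + 2·u + 1)·e^(-2·u)/4, the numerator is 349·e^(-13/5)/200 and the denominator is 1/4.
This evaluates to P = 0.5184.

P ≈ 0.518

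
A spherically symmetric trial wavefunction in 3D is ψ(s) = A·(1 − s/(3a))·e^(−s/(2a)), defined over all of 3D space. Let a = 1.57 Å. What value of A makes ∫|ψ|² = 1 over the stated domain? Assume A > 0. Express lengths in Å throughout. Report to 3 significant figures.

Normalization requires ∫|ψ|² 4πs² ds = 1, integrated from 0 to ∞.
In 3D with spherical symmetry the volume element is 4πs² ds.
Recall ∫₀^∞ s^m e^(−s/β) ds = m!·β^(m+1), with ψ = A·(1 − s/(3a))·e^(−s/(2a)), the integral evaluates to A²·[8·π·a^3/3].
Hence A² = 1/[8·π·a^3/3].
Plugging in a = 1.57 yields A = 0.1756.

A ≈ 0.176 Å^(-3/2)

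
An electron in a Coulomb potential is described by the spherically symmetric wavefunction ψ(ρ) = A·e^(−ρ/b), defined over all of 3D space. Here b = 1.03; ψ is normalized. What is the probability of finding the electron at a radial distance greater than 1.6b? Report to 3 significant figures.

With dV = 4πρ²dρ, the probability is ∫|ψ|² dV over ρ > 1.6b.
Normalization gives A² = 1/(π·b^3).
Substituting u = ρ/b, A², 4π and the length scale all cancel in the ratio: P = ∫_{1.6}^{∞} u^2·e^(-2·u) du / ∫_{0}^{∞} u^2·e^(-2·u) du.
Using ∫ u^2·e^(-2·u) du = -(2·u^2 + 2·u + 1)·e^(-2·u)/4, the numerator is 233·e^(-16/5)/100 and the denominator is 1/4.
The region integral divided by the full integral gives P = 0.3799.

P ≈ 0.380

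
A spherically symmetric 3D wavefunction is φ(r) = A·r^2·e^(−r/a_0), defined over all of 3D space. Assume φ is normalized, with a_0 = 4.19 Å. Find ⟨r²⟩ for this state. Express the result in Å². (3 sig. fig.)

⟨r^2⟩ ≈ 246 Å^2

The expectation value is the |φ|²-weighted average of r^2: ∫ r^2|φ|² 4πr² dr.
Since the A² factors cancel between numerator and denominator, ⟨r²⟩ = 14·a_0^2.
Putting a_0 = 4.19 gives 245.8.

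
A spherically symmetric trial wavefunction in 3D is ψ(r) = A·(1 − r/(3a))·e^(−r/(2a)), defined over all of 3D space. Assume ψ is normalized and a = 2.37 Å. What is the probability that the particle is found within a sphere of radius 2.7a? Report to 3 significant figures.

P ≈ 0.352

P = ∫ |ψ|² 4πr² dr over r ≤ 2.7a.
The full normalization integral is A²·[8·π·a^3/3] = 1, fixing A².
Let u = r/a; then A², 4π and the length scale all cancel, so P = ∫_{0}^{2.7} u^2·(1 - u/3)^2·e^(-u) du ÷ ∫_{0}^{∞} u^2·(1 - u/3)^2·e^(-u) du.
An antiderivative of u^2·(1 - u/3)^2·e^(-u) is (-u^4 + 2·u^3 - 3·u^2 - 6·u - 6)·e^(-u)/9; evaluating from 0 to 2.7 gives ≈ 0.23470, while the full integral is 2/3.
This evaluates to P = 0.3520.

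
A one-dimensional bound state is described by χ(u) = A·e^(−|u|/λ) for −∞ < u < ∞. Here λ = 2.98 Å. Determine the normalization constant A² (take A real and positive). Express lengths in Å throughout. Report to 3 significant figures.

A^2 ≈ 0.336 Å^(-1)

We need A² ∫|f|² du = 1, taking the integral from −∞ to ∞.
With ∫₀^∞ u^0 e^(−αu) du = 0!/α^1, with χ = A·e^(−|u|/λ), the integral evaluates to A²·[λ].
Plugging in λ = 2.98 yields A = 0.5793.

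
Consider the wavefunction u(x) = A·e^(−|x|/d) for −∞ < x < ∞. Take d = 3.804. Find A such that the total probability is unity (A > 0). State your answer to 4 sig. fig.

Require ∫ |u|² dx = 1 over the whole domain.
Using ∫₀^∞ xⁿ e^(−αx) dx = n!/αⁿ⁺¹, the integral (without the A² prefactor) comes out to d.
Hence A² = 1/[d].
With d = 3.804: A² = 0.26288 and A = 0.51272.

A ≈ 0.5127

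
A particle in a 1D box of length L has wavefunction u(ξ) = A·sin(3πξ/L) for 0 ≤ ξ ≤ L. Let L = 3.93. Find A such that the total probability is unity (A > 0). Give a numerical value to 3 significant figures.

A ≈ 0.713

Require ∫ |u|² dξ = 1 over the whole domain.
Using sin²θ = (1 − cos 2θ)/2, with u = A·sin(3πξ/L), the integral evaluates to A²·[L/2].
So A² = (L/2)^(−1).
With L = 3.93: A² = 0.5089 and A = 0.7134.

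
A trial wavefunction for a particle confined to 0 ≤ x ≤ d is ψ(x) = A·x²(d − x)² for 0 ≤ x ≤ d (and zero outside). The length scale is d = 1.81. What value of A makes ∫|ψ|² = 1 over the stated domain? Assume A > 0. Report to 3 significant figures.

We need A² ∫|f|² dx = 1, taking the integral from 0 to d.
The integral (without the A² prefactor) comes out to d^9/630.
So A² = (d^9/630)^(−1).
Substituting d = 1.81 gives A² = 3.022, so A = 1.738.

A ≈ 1.74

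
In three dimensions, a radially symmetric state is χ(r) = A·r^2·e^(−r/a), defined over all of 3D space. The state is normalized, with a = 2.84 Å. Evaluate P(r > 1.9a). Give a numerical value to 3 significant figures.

P ≈ 0.909

Integrate the radial probability density 4πr²|χ|² over r > 1.9a.
Normalization gives A² = 1/(45·π·a^7/2).
In terms of u = r/a (A², 4π and the length scale all cancel between numerator and denominator), P = [∫_{1.9}^{∞} u^6·e^(-2·u) du] / [∫_{0}^{∞} u^6·e^(-2·u) du].
An antiderivative of u^6·e^(-2·u) is -(4·u^6 + 12·u^5 + 30·u^4 + 60·u^3 + 90·u^2 + 90·u + 45)·e^(-2·u)/8; evaluating from 1.9 to ∞ gives ≈ 5.1137, while the full integral is 45/8.
The region integral divided by the full integral gives P = 0.9091.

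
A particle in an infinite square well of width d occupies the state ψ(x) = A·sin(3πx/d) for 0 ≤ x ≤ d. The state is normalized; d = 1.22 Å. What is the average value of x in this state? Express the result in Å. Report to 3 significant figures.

⟨x⟩ ≈ 0.610 Å

⟨x⟩ = ∫ x |ψ|² dx over the full domain.
With ∫₀^d sin²(nπx/d) dx = d/2, since the A² factors cancel between numerator and denominator, ⟨x⟩ = d/2.
Putting d = 1.22 gives 0.6100.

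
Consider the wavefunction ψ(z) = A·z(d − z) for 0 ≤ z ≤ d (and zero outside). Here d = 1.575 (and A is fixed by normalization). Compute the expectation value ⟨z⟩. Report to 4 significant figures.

By definition ⟨z⟩ = ∫ z |ψ(z)|² dz.
Evaluating both integrals, ⟨z⟩ = d/2.
Putting d = 1.575 gives 0.78750.

⟨z⟩ ≈ 0.7875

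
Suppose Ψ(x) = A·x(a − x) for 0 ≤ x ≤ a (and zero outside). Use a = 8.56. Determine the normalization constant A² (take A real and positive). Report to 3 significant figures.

Require ∫ |Ψ|² dx = 1 over the whole domain.
Carrying out the integral gives A² · a^5/30.
So A² = (a^5/30)^(−1).
With a = 8.56: A² = 0.0006528 and A = 0.02555.

A^2 ≈ 0.000653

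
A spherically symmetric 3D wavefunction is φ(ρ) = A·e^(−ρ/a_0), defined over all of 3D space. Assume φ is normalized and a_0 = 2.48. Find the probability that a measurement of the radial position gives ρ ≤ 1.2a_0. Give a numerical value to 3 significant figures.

With dV = 4πρ²dρ, the probability is ∫|φ|² dV over ρ ≤ 1.2a_0.
A² is fixed by ∫₀^∞ 4πρ²|φ|² dρ = 1, i.e. A² = (π·a_0^3)^(−1).
Let u = ρ/a_0; then A², 4π and the length scale all cancel, so P = ∫_{0}^{1.2} u^2·e^(-2·u) du ÷ ∫_{0}^{∞} u^2·e^(-2·u) du.
With ∫ u^2·e^(-2·u) du = -(2·u^2 + 2·u + 1)·e^(-2·u)/4 + C, the region integral is 1/4 - 157·e^(-12/5)/100 and the full one is 1/4.
The region integral divided by the full integral gives P = 0.4303.

P ≈ 0.430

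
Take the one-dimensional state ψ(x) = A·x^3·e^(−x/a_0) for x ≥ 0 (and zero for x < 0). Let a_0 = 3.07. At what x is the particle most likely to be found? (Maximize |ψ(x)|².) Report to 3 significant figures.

x ≈ 9.21

Differentiate |ψ(x)|² with respect to x and set to zero.
Solving yields x = 3·a_0.
With a_0 = 3.07, the most probable position is 9.210.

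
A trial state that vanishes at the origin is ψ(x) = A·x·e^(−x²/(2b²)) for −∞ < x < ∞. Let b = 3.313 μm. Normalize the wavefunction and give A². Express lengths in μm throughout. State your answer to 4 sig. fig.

A^2 ≈ 0.03103 μm^(-3)

We need A² ∫|f|² dx = 1, taking the integral from −∞ to ∞.
With ∫_{−∞}^{∞} x^(2m) e^(−αx²) dx = (2m−1)!!·√π / (2^m α^(m+1/2)), ∫|ψ|² dx = A²·(√(π)·b^3/2).
Substituting b = 3.313 gives A² = 0.031031, so A = 0.17616.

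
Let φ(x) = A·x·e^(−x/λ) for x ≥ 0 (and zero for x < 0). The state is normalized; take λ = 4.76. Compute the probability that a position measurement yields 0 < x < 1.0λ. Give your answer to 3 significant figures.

|φ|² is the probability density, so P = ∫_{0}^{1.0λ} |φ|² dx.
Since A² = 1/(λ^3/4), this is the region integral divided by the full normalization integral.
Let u = x/λ; then A² and the length scale cancel, so P = ∫_{0}^{1.0} u^2·e^(-2·u) du ÷ ∫_{0}^{∞} u^2·e^(-2·u) du.
With ∫ u^2·e^(-2·u) du = -(2·u^2 + 2·u + 1)·e^(-2·u)/4 + C, the region integral is 1/4 - 5·e^(-2)/4 and the full one is 1/4.
This works out to P = 0.3233.

P ≈ 0.323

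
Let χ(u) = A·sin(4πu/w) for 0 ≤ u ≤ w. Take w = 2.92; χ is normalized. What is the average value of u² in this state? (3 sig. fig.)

The expectation value is the |χ|²-weighted average of u^2: ∫ u^2|χ|² du.
Since the A² factors cancel between numerator and denominator, ⟨u²⟩ = -w^2/(32·π^2) + w^2/3.
With w = 2.92, ⟨u^2⟩ = 2.815.

⟨u^2⟩ ≈ 2.82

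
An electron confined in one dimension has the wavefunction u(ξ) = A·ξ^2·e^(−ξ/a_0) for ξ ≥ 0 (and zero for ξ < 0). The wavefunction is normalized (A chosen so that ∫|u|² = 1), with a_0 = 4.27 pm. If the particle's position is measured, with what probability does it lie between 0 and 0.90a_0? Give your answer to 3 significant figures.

P ≈ 0.0364

The probability is P = ∫ |u|² dξ over [0, 0.90a_0].
With A² fixed by ∫|u|² = 1, i.e. A² = (3·a_0^5/4)^(−1), substitute and integrate.
Let t = ξ/a_0; then A² and the length scale cancel, so P = ∫_{0}^{0.90} t^4·e^(-2·t) dt ÷ ∫_{0}^{∞} t^4·e^(-2·t) dt.
An antiderivative of t^4·e^(-2·t) is -(t^4/2 + t^3 + 3·t^2/2 + 3·t/2 + 3/4)·e^(-2·t); evaluating from 0 to 0.90 gives ≈ 0.027305, while the full integral is 3/4.
This works out to P = 0.03641.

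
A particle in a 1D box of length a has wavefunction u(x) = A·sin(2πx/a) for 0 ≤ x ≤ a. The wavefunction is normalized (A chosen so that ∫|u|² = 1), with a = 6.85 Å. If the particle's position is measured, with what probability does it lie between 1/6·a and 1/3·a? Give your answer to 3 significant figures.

The probability is P = ∫ |u|² dx over [1/6·a, 1/3·a].
With A² fixed by ∫|u|² = 1, i.e. A² = (a/2)^(−1), substitute and integrate.
Let t = x/a; then A² and the length scale cancel, so P = ∫_{1/6}^{1/3} sin(2·π·t)^2 dt ÷ ∫_{0}^{1} sin(2·π·t)^2 dt.
With ∫ sin(2·π·t)^2 dt = t/2 - sin(4·π·t)/(8·π) + C, the region integral is √(3)/(8·π) + 1/12 and the full one is 1/2.
Taking the ratio, P = (√(3)/4 + π/6)/π.

P ≈ 0.304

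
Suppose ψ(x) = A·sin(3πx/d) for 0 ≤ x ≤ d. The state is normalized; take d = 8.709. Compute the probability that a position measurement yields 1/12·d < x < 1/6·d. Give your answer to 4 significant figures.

P = ∫_{1/12·d}^{1/6·d} |ψ(x)|² dx.
Since A² = 1/(d/2), this is the region integral divided by the full normalization integral.
Let u = x/d; then A² and the length scale cancel, so P = ∫_{1/12}^{1/6} sin(3·π·u)^2 du ÷ ∫_{0}^{1} sin(3·π·u)^2 du.
Using ∫ sin(3·π·u)^2 du = u/2 - sin(6·π·u)/(12·π), the numerator is 1/(12·π) + 1/24 and the denominator is 1/2.
This works out to P = (2 + π)/(12·π).

P ≈ 0.1364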